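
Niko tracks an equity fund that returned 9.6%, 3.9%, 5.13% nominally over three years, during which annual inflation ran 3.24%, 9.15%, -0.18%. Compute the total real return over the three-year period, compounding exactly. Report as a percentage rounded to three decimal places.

6.430%

Compound the nominal returns: 1.0960 × 1.0390 × 1.0513 = 1.197162.
Compound inflation: 1.0324 × 1.0915 × 0.9982 = 1.124836.
Deflate: 1.197162 / 1.124836 = 1.064299.
Total real return = 1.064299 − 1 → 6.430%.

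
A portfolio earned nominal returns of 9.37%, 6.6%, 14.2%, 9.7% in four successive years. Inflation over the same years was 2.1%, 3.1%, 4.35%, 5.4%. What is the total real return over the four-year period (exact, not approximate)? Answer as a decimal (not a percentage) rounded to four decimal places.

Compound the nominal returns: 1.0937 × 1.0660 × 1.1420 × 1.0970 = 1.460589.
Compound inflation: 1.0210 × 1.0310 × 1.0435 × 1.0540 = 1.157757.
Deflate: 1.460589 / 1.157757 = 1.261568.
Total real return = 1.261568 − 1 → 0.2616.

0.2616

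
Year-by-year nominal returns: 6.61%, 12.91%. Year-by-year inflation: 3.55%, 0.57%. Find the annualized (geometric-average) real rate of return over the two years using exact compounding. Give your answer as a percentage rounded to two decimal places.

Nominal growth factor = 1.0661 × 1.1291 = 1.20373351
Price-level growth factor = 1.0355 × 1.0057 = 1.04140235
Real growth factor = 1.20373351 / 1.04140235 = 1.15587747
Annualized real rate = 1.15587747^(1/2) − 1 = 7.5117% → 7.51%.

7.51%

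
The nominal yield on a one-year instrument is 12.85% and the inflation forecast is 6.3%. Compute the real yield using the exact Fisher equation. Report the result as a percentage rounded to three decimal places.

6.162%

1 + r = 1.12850 / 1.06300 = 1.061618
r = 1.061618 − 1 = 6.1618%, i.e. 6.162%.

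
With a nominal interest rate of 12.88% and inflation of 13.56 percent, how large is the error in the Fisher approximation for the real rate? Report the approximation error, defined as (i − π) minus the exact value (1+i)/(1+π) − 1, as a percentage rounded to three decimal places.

-0.081%

Approximate: r ≈ 12.880% − 13.560% = -0.6800%
Exact: (1 + 0.1288)/(1 + 0.1356) − 1 = -0.5988%
Error = -0.6800% − (-0.5988%) = -0.0812% → -0.081%.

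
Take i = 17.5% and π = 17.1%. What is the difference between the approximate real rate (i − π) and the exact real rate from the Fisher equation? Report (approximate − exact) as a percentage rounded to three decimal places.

Approximate: r ≈ 17.500% − 17.100% = 0.4000%
Exact: (1 + 0.1750)/(1 + 0.1710) − 1 = 0.3416%
Error = 0.4000% − 0.3416% = 0.0584% → 0.058%.

0.058%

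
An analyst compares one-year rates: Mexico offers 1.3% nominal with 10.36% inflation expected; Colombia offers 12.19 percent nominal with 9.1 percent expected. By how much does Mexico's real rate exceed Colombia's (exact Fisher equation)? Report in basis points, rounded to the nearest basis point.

-1104 basis points

Mexico: (1 + 0.0130)/(1 + 0.1036) − 1 = -8.2095%
Colombia: (1 + 0.1219)/(1 + 0.0910) − 1 = 2.8323%
Differential = -8.2095% − 2.8323% = -11.0418% → -1104 basis points.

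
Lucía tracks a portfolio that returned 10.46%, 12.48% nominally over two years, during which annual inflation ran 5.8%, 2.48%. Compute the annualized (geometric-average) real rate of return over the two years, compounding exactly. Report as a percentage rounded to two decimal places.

Nominal growth factor = 1.1046 × 1.1248 = 1.24245408
Price-level growth factor = 1.0580 × 1.0248 = 1.08423840
Real growth factor = 1.24245408 / 1.08423840 = 1.14592333
Annualized real rate = 1.14592333^(1/2) − 1 = 7.0478% → 7.05%.

7.05%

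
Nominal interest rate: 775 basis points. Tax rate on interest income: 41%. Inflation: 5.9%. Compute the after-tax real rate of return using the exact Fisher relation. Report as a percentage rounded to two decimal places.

After-tax nominal return = 7.75% × (1 − 0.41) = 4.5725%.
1 + r = 1.045725 / 1.05900 = 0.987465
After-tax real rate = 0.987465 − 1 → -1.25%.

-1.25%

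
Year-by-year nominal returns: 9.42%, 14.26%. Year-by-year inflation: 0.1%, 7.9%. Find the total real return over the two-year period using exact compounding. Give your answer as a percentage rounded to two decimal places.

Nominal growth factor = 1.0942 × 1.1426 = 1.250233
Price-level growth factor = 1.0010 × 1.0790 = 1.080079
Real growth factor = 1.250233 / 1.080079 = 1.157538
Total real return = 1.157538 − 1 → 15.75%.

15.75%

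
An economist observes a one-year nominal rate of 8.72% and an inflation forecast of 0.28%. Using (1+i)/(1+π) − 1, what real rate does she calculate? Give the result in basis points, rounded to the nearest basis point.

842 basis points

1 + r = 1.08720 / 1.00280 = 1.084164
r = 1.084164 − 1 = 8.4164%, i.e. 842 basis points.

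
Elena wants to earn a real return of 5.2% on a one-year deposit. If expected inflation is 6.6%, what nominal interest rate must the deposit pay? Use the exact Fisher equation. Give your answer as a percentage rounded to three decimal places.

(1 + i) = (1 + r)(1 + π) = 1.05200 × 1.06600 = 1.121432
i = 1.121432 − 1, so the required nominal rate is 12.143%.

12.143%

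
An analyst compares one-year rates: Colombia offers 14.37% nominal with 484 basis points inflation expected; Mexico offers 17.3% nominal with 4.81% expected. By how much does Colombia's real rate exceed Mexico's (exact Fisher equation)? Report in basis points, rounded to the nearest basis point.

-283 basis points

Colombia: (1 + 0.1437)/(1 + 0.0484) − 1 = 9.0900%
Mexico: (1 + 0.1730)/(1 + 0.0481) − 1 = 11.9168%
Differential = 9.0900% − 11.9168% = -2.8268% → -283 basis points.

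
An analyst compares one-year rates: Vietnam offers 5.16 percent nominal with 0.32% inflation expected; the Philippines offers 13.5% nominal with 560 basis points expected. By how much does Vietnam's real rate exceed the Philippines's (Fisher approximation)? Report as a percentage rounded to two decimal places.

Vietnam: 5.16% − 0.32% = 4.840%
The Philippines: 13.5% − 5.6% = 7.900%
Differential = -3.060% → -3.06%.

-3.06%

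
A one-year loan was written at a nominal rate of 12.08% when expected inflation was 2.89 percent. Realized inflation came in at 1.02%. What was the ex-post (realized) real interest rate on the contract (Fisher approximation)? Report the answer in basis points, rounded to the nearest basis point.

Ex-post: 12.08% − 1.02% = 11.060%
So the realized real rate is 1106 basis points.

1106 basis points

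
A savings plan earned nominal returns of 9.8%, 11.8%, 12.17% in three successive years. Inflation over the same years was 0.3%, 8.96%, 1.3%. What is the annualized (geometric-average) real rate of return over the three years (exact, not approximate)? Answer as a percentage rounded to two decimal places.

7.54%

Compound the nominal returns: 1.0980 × 1.1180 × 1.1217 = 1.37695854.
Compound inflation: 1.0030 × 1.0896 × 1.0130 = 1.10707609.
Deflate: 1.37695854 / 1.10707609 = 1.24377949.
Annualized real rate = 1.24377949^(1/3) − 1 = 7.5427% → 7.54%.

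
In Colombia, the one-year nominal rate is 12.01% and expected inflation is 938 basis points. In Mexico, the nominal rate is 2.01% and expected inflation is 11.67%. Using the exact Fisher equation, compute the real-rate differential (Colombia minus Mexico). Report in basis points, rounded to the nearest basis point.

Colombia: (1 + 0.1201)/(1 + 0.0938) − 1 = 2.4045%
Mexico: (1 + 0.0201)/(1 + 0.1167) − 1 = -8.6505%
Differential = 2.4045% − (-8.6505%) = 11.0549% → 1105 basis points.

1105 basis points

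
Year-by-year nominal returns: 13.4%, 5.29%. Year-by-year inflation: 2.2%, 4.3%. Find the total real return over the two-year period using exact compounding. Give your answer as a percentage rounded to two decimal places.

12.01%

Nominal growth factor = 1.1340 × 1.0529 = 1.193989
Price-level growth factor = 1.0220 × 1.0430 = 1.065946
Real growth factor = 1.193989 / 1.065946 = 1.120121
Total real return = 1.120121 − 1 → 12.01%.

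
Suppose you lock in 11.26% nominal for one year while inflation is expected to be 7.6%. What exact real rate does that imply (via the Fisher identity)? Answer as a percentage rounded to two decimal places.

1 + r = 1.11260 / 1.07600 = 1.034015
r = 1.034015 − 1 = 3.4015%, i.e. 3.40%.

3.40%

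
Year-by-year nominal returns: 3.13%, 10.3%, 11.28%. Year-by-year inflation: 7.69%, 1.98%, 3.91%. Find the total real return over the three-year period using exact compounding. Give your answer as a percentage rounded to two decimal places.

10.93%

Compound the nominal returns: 1.0313 × 1.1030 × 1.1128 = 1.265837.
Compound inflation: 1.0769 × 1.0198 × 1.0391 = 1.141163.
Deflate: 1.265837 / 1.141163 = 1.109251.
Total real return = 1.109251 − 1 → 10.93%.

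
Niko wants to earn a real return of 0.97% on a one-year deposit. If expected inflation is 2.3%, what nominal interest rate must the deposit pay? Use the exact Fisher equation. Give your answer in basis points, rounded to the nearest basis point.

(1 + i) = (1 + r)(1 + π) = 1.00970 × 1.02300 = 1.0329231
i = 1.0329231 − 1, so the required nominal rate is 329 basis points.

329 basis points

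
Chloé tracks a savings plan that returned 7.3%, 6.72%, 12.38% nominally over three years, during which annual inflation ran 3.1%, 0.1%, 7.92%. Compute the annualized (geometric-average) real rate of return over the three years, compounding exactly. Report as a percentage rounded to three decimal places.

4.933%

Nominal growth factor = 1.0730 × 1.0672 × 1.1238 = 1.28686967
Price-level growth factor = 1.0310 × 1.0010 × 1.0792 = 1.11376786
Real growth factor = 1.28686967 / 1.11376786 = 1.15542002
Annualized real rate = 1.15542002^(1/3) − 1 = 4.9333% → 4.933%.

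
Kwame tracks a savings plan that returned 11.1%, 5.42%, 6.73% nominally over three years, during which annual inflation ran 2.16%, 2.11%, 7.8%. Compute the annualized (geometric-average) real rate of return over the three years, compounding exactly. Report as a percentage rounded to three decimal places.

Nominal growth factor = 1.1110 × 1.0542 × 1.0673 = 1.25003905
Price-level growth factor = 1.0216 × 1.0211 × 1.0780 = 1.12452191
Real growth factor = 1.25003905 / 1.12452191 = 1.11161823
Annualized real rate = 1.11161823^(1/3) − 1 = 3.5902% → 3.590%.

3.590%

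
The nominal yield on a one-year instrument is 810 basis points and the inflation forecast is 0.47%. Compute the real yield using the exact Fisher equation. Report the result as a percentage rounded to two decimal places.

By the Fisher identity, 1 + r = (1 + i)/(1 + π).
1 + r = 1.08100 / 1.00470 = 1.075943
r = 1.075943 − 1 = 7.5943%, i.e. 7.59%.

7.59%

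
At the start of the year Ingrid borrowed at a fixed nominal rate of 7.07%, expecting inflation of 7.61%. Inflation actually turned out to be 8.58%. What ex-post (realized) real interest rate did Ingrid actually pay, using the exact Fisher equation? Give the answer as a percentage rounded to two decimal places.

-1.39%

Ex-post: (1 + 0.0707)/(1 + 0.0858) − 1 = -1.3907%
So the realized real rate is -1.39%.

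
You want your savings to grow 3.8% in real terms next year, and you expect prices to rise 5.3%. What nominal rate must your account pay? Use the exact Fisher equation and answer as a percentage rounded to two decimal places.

(1 + i) = (1 + r)(1 + π) = 1.03800 × 1.05300 = 1.093014
i = 1.093014 − 1, so the required nominal rate is 9.30%.

9.30%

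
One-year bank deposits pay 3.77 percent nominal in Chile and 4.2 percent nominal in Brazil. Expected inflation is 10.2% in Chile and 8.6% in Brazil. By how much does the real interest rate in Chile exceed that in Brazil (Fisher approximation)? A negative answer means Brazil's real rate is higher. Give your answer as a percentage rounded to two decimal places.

-2.03%

Chile: 3.77% − 10.2% = -6.430%
Brazil: 4.2% − 8.6% = -4.400%
Differential = -2.030% → -2.03%.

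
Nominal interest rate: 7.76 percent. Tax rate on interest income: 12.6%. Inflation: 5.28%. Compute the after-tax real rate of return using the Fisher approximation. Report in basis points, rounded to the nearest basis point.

150 basis points

After-tax nominal return = 7.76% × (1 − 0.126) = 6.78224%.
r ≈ 6.78224% − 5.28% → 150 basis points.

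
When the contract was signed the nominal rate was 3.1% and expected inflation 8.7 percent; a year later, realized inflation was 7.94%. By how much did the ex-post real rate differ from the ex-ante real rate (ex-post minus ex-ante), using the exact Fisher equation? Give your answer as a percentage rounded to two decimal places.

0.67%

Ex-ante: (1 + 0.0310)/(1 + 0.0870) − 1 = -5.1518%
Ex-post: (1 + 0.0310)/(1 + 0.0794) − 1 = -4.4840%
Difference (ex-post − ex-ante) = 0.6678% → 0.67%.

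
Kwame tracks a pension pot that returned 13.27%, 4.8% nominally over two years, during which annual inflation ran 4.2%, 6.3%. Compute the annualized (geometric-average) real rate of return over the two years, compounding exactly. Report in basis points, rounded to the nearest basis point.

352 basis points

Compound the nominal returns: 1.1327 × 1.0480 = 1.18706960.
Compound inflation: 1.0420 × 1.0630 = 1.10764600.
Deflate: 1.18706960 / 1.10764600 = 1.07170486.
Annualized real rate = 1.07170486^(1/2) − 1 = 3.5232% → 352 basis points.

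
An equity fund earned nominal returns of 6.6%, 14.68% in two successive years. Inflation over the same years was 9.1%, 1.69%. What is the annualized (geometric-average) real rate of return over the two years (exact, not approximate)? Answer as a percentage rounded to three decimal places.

Nominal growth factor = 1.0660 × 1.1468 = 1.22248880
Price-level growth factor = 1.0910 × 1.0169 = 1.10943790
Real growth factor = 1.22248880 / 1.10943790 = 1.10189926
Annualized real rate = 1.10189926^(1/2) − 1 = 4.9714% → 4.971%.

4.971%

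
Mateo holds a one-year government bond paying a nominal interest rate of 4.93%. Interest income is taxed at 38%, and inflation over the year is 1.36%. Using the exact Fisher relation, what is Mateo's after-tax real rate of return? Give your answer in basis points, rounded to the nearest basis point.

167 basis points

After-tax nominal return = 4.93% × (1 − 0.38) = 3.0566%.
1 + r = 1.030566 / 1.01360 = 1.016738
After-tax real rate = 1.016738 − 1 → 167 basis points.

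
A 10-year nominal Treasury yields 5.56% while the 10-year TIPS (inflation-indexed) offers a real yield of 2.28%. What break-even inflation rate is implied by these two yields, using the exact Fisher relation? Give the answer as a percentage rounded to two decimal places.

3.21%

(1 + π) = (1 + i)/(1 + r) = 1.05560 / 1.02280 = 1.032069
Break-even inflation = 1.032069 − 1 → 3.21%.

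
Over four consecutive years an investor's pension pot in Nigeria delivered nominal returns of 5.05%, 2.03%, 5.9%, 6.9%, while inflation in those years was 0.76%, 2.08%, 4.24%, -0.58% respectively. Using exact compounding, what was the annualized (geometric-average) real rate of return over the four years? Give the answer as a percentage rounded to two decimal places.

Compound the nominal returns: 1.0505 × 1.0203 × 1.0590 × 1.0690 = 1.21338217.
Compound inflation: 1.0076 × 1.0208 × 1.0424 × 0.9942 = 1.06595036.
Deflate: 1.21338217 / 1.06595036 = 1.13831020.
Annualized real rate = 1.13831020^(1/4) − 1 = 3.2916% → 3.29%.

3.29%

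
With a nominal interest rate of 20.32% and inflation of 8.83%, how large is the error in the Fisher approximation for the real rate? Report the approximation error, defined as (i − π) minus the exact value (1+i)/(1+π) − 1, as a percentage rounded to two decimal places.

Approximate: r ≈ 20.320% − 8.830% = 11.4900%
Exact: (1 + 0.2032)/(1 + 0.0883) − 1 = 10.5578%
Error = 11.4900% − 10.5578% = 0.9322% → 0.93%.

0.93%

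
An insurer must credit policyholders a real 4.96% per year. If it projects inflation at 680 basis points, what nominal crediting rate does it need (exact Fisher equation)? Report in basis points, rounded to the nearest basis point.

(1 + i) = (1 + r)(1 + π) = 1.04960 × 1.06800 = 1.1209728
i = 1.1209728 − 1, so the required nominal rate is 1210 basis points.

1210 basis points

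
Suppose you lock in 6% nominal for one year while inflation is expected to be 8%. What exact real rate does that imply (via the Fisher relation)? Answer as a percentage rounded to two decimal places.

1 + r = 1.06000 / 1.08000 = 0.981481
r = 0.981481 − 1 = -1.8519%, i.e. -1.85%.

-1.85%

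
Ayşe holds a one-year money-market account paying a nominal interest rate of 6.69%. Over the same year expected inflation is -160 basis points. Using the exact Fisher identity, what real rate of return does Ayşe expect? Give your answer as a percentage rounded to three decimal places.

8.425%

By the Fisher identity, 1 + r = (1 + i)/(1 + π).
1 + r = 1.06690 / 0.98400 = 1.084248
r = 1.084248 − 1 = 8.4248%, i.e. 8.425%.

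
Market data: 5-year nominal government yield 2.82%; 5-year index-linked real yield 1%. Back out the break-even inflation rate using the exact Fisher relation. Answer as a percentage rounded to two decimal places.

(1 + π) = (1 + i)/(1 + r) = 1.02820 / 1.01000 = 1.018020
Break-even inflation = 1.018020 − 1 → 1.80%.

1.80%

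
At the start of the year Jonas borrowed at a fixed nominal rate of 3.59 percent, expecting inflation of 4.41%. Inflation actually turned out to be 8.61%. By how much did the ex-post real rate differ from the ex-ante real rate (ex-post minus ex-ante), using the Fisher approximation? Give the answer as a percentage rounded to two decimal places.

Ex-ante: 3.59% − 4.41% = -0.820%
Ex-post: 3.59% − 8.61% = -5.020%
Difference (ex-post − ex-ante) = -4.2000% → -4.20%.

-4.20%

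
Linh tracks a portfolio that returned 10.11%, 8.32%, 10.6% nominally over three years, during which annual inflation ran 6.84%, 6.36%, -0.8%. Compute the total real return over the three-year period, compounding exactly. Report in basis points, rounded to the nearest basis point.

1702 basis points

Nominal growth factor = 1.1011 × 1.0832 × 1.1060 = 1.319139
Price-level growth factor = 1.0684 × 1.0636 × 0.9920 = 1.127259
Real growth factor = 1.319139 / 1.127259 = 1.170218
Total real return = 1.170218 − 1 → 1702 basis points.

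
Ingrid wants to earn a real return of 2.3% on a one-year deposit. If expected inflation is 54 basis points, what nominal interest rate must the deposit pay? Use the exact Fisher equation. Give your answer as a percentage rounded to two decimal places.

2.85%

(1 + i) = (1 + r)(1 + π) = 1.02300 × 1.00540 = 1.0285242
i = 1.0285242 − 1, so the required nominal rate is 2.85%.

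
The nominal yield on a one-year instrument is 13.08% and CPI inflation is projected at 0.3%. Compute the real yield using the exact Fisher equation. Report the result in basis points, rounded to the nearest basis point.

By the Fisher relation, 1 + r = (1 + i)/(1 + π).
1 + r = 1.13080 / 1.00300 = 1.127418
r = 1.127418 − 1 = 12.7418%, i.e. 1274 basis points.

1274 basis points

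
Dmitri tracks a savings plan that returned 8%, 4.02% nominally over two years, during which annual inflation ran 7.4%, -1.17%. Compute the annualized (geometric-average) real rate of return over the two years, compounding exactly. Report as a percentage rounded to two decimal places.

2.88%

Nominal growth factor = 1.0800 × 1.0402 = 1.12341600
Price-level growth factor = 1.0740 × 0.9883 = 1.06143420
Real growth factor = 1.12341600 / 1.06143420 = 1.05839439
Annualized real rate = 1.05839439^(1/2) − 1 = 2.8783% → 2.88%.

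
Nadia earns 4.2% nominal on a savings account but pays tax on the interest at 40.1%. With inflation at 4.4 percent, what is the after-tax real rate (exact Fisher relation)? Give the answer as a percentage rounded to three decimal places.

-1.805%

After-tax nominal return = 4.2% × (1 − 0.401) = 2.5158%.
1 + r = 1.025158 / 1.04400 = 0.981952
After-tax real rate = 0.981952 − 1 → -1.805%.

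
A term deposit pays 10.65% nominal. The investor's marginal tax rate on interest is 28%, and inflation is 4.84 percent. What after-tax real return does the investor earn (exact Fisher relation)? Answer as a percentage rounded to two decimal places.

After-tax nominal return = 10.65% × (1 − 0.28) = 7.6680%.
1 + r = 1.07668 / 1.04840 = 1.026974
After-tax real rate = 1.026974 − 1 → 2.70%.

2.70%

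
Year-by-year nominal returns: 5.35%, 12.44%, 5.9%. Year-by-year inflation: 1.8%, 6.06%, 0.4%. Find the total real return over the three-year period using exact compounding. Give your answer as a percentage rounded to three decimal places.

Nominal growth factor = 1.0535 × 1.1244 × 1.0590 = 1.254444
Price-level growth factor = 1.0180 × 1.0606 × 1.0040 = 1.084010
Real growth factor = 1.254444 / 1.084010 = 1.157226
Total real return = 1.157226 − 1 → 15.723%.

15.723%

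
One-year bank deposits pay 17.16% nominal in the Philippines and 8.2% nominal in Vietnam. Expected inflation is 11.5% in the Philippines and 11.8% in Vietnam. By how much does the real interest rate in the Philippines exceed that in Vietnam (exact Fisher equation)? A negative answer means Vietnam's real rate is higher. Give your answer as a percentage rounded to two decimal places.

The Philippines: (1 + 0.1716)/(1 + 0.1150) − 1 = 5.0762%
Vietnam: (1 + 0.0820)/(1 + 0.1180) − 1 = -3.2200%
Differential = 5.0762% − (-3.2200%) = 8.2963% → 8.30%.

8.30%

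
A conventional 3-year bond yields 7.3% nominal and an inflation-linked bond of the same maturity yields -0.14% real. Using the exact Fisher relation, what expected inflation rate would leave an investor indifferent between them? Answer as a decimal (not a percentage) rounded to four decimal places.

0.0745

(1 + π) = (1 + i)/(1 + r) = 1.07300 / 0.99860 = 1.074504
Break-even inflation = 1.074504 − 1 → 0.0745.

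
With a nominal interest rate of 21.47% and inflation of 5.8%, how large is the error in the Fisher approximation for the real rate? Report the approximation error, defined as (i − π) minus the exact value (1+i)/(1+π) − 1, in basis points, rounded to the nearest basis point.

Approximate: r ≈ 21.470% − 5.800% = 15.6700%
Exact: (1 + 0.2147)/(1 + 0.0580) − 1 = 14.8110%
Error = 15.6700% − 14.8110% = 0.8590% → 86 basis points.

86 basis points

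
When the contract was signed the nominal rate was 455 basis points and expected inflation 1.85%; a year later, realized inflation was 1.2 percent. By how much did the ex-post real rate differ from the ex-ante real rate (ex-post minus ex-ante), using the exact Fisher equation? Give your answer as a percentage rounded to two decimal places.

Ex-ante: (1 + 0.0455)/(1 + 0.0185) − 1 = 2.6510%
Ex-post: (1 + 0.0455)/(1 + 0.0120) − 1 = 3.3103%
Difference (ex-post − ex-ante) = 0.6593% → 0.66%.

0.66%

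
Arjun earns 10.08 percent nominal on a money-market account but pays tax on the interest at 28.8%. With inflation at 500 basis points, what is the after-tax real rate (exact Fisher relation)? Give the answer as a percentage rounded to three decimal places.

After-tax nominal return = 10.08% × (1 − 0.288) = 7.17696%.
1 + r = 1.0717696 / 1.05000 = 1.020733
After-tax real rate = 1.020733 − 1 → 2.073%.

2.073%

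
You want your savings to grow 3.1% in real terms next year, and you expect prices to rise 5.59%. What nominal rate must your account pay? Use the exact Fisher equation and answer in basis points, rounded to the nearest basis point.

(1 + i) = (1 + r)(1 + π) = 1.03100 × 1.05590 = 1.0886329
i = 1.0886329 − 1, so the required nominal rate is 886 basis points.

886 basis points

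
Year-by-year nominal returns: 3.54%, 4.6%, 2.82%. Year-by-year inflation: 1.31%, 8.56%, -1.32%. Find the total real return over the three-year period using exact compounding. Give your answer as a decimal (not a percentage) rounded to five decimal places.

0.02604

Nominal growth factor = 1.0354 × 1.0460 × 1.0282 = 1.113570
Price-level growth factor = 1.0131 × 1.0856 × 0.9868 = 1.085304
Real growth factor = 1.113570 / 1.085304 = 1.026044
Total real return = 1.026044 − 1 → 0.02604.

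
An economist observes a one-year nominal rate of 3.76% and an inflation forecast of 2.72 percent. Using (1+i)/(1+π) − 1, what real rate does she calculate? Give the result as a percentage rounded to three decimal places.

By the Fisher identity, 1 + r = (1 + i)/(1 + π).
1 + r = 1.03760 / 1.02720 = 1.0101246
r = 1.0101246 − 1 = 1.01246%, i.e. 1.012%.

1.012%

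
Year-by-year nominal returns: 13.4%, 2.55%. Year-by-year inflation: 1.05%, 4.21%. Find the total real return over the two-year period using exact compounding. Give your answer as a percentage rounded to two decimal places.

10.43%

Compound the nominal returns: 1.1340 × 1.0255 = 1.162917.
Compound inflation: 1.0105 × 1.0421 = 1.053042.
Deflate: 1.162917 / 1.053042 = 1.104341.
Total real return = 1.104341 − 1 → 10.43%.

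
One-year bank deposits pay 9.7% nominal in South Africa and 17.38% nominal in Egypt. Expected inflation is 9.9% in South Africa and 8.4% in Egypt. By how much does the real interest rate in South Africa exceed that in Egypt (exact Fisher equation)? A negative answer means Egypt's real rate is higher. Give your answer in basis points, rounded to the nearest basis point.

-847 basis points

South Africa: (1 + 0.0970)/(1 + 0.0990) − 1 = -0.1820%
Egypt: (1 + 0.1738)/(1 + 0.0840) − 1 = 8.2841%
Differential = -0.1820% − 8.2841% = -8.4661% → -847 basis points.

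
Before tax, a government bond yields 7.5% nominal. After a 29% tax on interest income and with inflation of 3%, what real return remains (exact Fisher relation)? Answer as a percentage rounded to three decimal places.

After-tax nominal return = 7.5% × (1 − 0.29) = 5.3250%.
1 + r = 1.05325 / 1.03000 = 1.022573
After-tax real rate = 1.022573 − 1 → 2.257%.

2.257%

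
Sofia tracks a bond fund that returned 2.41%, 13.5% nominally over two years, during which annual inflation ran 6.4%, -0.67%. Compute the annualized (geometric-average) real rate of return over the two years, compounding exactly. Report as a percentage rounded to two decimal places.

4.87%

Nominal growth factor = 1.0241 × 1.1350 = 1.16235350
Price-level growth factor = 1.0640 × 0.9933 = 1.05687120
Real growth factor = 1.16235350 / 1.05687120 = 1.09980620
Annualized real rate = 1.09980620^(1/2) − 1 = 4.8716% → 4.87%.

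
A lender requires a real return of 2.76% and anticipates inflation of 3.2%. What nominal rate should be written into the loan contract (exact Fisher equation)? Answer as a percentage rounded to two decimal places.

6.05%

(1 + i) = (1 + r)(1 + π) = 1.02760 × 1.03200 = 1.0604832
i = 1.0604832 − 1, so the required nominal rate is 6.05%.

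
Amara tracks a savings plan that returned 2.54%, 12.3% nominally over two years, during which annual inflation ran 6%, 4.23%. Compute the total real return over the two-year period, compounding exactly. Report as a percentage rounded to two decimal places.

4.23%

Nominal growth factor = 1.0254 × 1.1230 = 1.151524
Price-level growth factor = 1.0600 × 1.0423 = 1.104838
Real growth factor = 1.151524 / 1.104838 = 1.042256
Total real return = 1.042256 − 1 → 4.23%.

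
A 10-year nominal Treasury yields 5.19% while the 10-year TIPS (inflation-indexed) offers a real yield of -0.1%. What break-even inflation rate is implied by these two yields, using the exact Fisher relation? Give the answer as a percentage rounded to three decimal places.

(1 + π) = (1 + i)/(1 + r) = 1.05190 / 0.99900 = 1.052953
Break-even inflation = 1.052953 − 1 → 5.295%.

5.295%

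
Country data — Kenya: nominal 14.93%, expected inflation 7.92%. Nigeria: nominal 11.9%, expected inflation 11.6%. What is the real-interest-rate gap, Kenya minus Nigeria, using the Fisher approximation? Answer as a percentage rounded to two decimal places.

6.71%

Kenya: 14.93% − 7.92% = 7.010%
Nigeria: 11.9% − 11.6% = 0.300%
Differential = 6.710% → 6.71%.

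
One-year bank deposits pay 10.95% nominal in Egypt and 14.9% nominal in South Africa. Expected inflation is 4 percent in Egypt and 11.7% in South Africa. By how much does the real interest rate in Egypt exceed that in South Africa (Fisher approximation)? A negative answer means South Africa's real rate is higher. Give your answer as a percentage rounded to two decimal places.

3.75%

Egypt: 10.95% − 4% = 6.950%
South Africa: 14.9% − 11.7% = 3.200%
Differential = 3.750% → 3.75%.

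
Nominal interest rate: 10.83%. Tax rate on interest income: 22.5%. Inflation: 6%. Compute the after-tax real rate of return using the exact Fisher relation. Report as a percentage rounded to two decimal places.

After-tax nominal return = 10.83% × (1 − 0.225) = 8.39325%.
1 + r = 1.0839325 / 1.06000 = 1.022578
After-tax real rate = 1.022578 − 1 → 2.26%.

2.26%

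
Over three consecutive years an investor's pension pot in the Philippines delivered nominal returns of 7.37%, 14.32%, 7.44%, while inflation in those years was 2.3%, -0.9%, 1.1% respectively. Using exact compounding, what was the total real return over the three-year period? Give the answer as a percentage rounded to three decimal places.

Compound the nominal returns: 1.0737 × 1.1432 × 1.0744 = 1.318776.
Compound inflation: 1.0230 × 0.9910 × 1.0110 = 1.024945.
Deflate: 1.318776 / 1.024945 = 1.286681.
Total real return = 1.286681 − 1 → 28.668%.

28.668%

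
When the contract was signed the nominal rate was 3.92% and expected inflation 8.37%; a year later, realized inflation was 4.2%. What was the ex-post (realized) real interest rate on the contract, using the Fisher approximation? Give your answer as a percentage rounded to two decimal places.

Ex-post: 3.92% − 4.2% = -0.280%
So the realized real rate is -0.28%.

-0.28%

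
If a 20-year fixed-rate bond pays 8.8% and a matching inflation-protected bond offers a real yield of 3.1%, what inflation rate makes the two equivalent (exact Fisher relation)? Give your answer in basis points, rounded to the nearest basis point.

(1 + π) = (1 + i)/(1 + r) = 1.08800 / 1.03100 = 1.055286
Break-even inflation = 1.055286 − 1 → 553 basis points.

553 basis points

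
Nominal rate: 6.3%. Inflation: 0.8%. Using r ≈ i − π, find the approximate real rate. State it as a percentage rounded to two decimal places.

r ≈ i − π = 6.3% − 0.8% = 5.50%.

5.50%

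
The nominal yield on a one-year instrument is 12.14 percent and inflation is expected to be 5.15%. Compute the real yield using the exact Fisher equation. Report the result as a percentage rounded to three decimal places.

1 + r = 1.12140 / 1.05150 = 1.066476
r = 1.066476 − 1 = 6.6476%, i.e. 6.648%.

6.648%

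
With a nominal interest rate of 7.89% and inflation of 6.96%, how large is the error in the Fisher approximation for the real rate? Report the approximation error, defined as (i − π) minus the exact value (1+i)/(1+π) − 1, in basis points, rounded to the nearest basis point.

Approximate: r ≈ 7.890% − 6.960% = 0.9300%
Exact: (1 + 0.0789)/(1 + 0.0696) − 1 = 0.8695%
Error = 0.9300% − 0.8695% = 0.0605% → 6 basis points.

6 basis points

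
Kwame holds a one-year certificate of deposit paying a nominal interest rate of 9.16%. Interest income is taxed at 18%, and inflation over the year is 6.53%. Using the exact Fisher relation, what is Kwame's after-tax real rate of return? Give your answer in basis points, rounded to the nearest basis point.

92 basis points

After-tax nominal return = 9.16% × (1 − 0.18) = 7.5112%.
1 + r = 1.075112 / 1.06530 = 1.009211
After-tax real rate = 1.009211 − 1 → 92 basis points.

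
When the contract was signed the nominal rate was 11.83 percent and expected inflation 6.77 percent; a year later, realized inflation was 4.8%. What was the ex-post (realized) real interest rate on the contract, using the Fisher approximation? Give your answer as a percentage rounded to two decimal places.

7.03%

Ex-post: 11.83% − 4.8% = 7.030%
So the realized real rate is 7.03%.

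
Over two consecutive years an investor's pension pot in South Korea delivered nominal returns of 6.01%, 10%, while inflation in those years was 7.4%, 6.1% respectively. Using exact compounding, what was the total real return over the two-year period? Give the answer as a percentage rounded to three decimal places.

Compound the nominal returns: 1.0601 × 1.1000 = 1.166110.
Compound inflation: 1.0740 × 1.0610 = 1.139514.
Deflate: 1.166110 / 1.139514 = 1.023340.
Total real return = 1.023340 − 1 → 2.334%.

2.334%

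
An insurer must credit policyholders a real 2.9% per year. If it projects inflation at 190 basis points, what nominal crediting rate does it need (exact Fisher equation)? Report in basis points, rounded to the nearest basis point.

(1 + i) = (1 + r)(1 + π) = 1.02900 × 1.01900 = 1.048551
i = 1.048551 − 1, so the required nominal rate is 486 basis points.

486 basis points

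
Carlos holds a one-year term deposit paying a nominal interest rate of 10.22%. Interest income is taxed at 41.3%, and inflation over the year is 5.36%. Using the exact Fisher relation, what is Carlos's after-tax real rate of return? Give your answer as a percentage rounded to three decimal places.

After-tax nominal return = 10.22% × (1 − 0.413) = 5.99914%.
1 + r = 1.0599914 / 1.05360 = 1.006066
After-tax real rate = 1.006066 − 1 → 0.607%.

0.607%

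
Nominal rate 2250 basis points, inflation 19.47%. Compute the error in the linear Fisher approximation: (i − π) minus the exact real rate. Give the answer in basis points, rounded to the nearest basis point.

49 basis points

Approximate: r ≈ 22.500% − 19.470% = 3.0300%
Exact: (1 + 0.2250)/(1 + 0.1947) − 1 = 2.5362%
Error = 3.0300% − 2.5362% = 0.4938% → 49 basis points.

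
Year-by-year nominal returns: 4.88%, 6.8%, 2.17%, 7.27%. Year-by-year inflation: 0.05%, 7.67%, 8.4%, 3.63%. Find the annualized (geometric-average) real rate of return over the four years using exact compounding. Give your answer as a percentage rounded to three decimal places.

0.360%

Nominal growth factor = 1.0488 × 1.0680 × 1.0217 × 1.0727 = 1.22762466
Price-level growth factor = 1.0005 × 1.0767 × 1.0840 × 1.0363 = 1.21011484
Real growth factor = 1.22762466 / 1.21011484 = 1.01446956
Annualized real rate = 1.01446956^(1/4) − 1 = 0.3598% → 0.360%.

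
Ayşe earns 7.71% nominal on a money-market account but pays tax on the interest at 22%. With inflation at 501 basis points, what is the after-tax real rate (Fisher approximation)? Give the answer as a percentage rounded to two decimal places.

1.00%

After-tax nominal return = 7.71% × (1 − 0.22) = 6.0138%.
r ≈ 6.0138% − 5.01% → 1.00%.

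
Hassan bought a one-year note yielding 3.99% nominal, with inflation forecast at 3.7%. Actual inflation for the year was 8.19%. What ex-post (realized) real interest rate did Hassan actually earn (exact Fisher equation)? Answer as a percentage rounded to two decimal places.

Ex-post: (1 + 0.0399)/(1 + 0.0819) − 1 = -3.8821%
So the realized real rate is -3.88%.

-3.88%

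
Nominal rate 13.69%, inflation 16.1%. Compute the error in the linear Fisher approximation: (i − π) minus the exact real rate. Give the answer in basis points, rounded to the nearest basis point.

-33 basis points

Approximate: r ≈ 13.690% − 16.100% = -2.4100%
Exact: (1 + 0.1369)/(1 + 0.1610) − 1 = -2.0758%
Error = -2.4100% − (-2.0758%) = -0.3342% → -33 basis points.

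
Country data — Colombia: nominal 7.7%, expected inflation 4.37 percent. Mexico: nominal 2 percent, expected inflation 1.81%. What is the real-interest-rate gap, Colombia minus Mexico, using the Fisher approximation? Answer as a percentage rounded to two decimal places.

3.14%

Colombia: 7.7% − 4.37% = 3.330%
Mexico: 2% − 1.81% = 0.190%
Differential = 3.140% → 3.14%.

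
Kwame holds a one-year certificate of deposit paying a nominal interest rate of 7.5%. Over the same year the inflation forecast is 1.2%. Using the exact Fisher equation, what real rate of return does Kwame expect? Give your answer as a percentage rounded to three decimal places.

By the Fisher equation, 1 + r = (1 + i)/(1 + π).
1 + r = 1.07500 / 1.01200 = 1.062253
r = 1.062253 − 1 = 6.2253%, i.e. 6.225%.

6.225%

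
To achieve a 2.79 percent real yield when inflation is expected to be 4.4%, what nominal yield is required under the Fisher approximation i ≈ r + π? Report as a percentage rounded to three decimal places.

i ≈ r + π = 2.79% + 4.4% = 7.190%.

7.190%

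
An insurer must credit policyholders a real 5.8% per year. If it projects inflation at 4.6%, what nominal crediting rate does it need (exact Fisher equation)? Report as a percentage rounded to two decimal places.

(1 + i) = (1 + r)(1 + π) = 1.05800 × 1.04600 = 1.106668
i = 1.106668 − 1, so the required nominal rate is 10.67%.

10.67%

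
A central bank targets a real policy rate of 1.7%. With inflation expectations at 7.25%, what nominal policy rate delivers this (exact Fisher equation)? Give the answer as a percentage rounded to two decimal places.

9.07%

(1 + i) = (1 + r)(1 + π) = 1.01700 × 1.07250 = 1.0907325
i = 1.0907325 − 1, so the required nominal rate is 9.07%.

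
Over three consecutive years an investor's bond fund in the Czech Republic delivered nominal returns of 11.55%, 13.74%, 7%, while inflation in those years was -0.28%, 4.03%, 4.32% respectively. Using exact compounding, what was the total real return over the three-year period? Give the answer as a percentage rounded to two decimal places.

Compound the nominal returns: 1.1155 × 1.1374 × 1.0700 = 1.357584.
Compound inflation: 0.9972 × 1.0403 × 1.0432 = 1.082202.
Deflate: 1.357584 / 1.082202 = 1.254464.
Total real return = 1.254464 − 1 → 25.45%.

25.45%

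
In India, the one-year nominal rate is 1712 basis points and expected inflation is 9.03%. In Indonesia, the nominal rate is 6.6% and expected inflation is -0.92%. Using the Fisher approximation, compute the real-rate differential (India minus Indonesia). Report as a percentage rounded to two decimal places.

0.57%

India: 17.12% − 9.03% = 8.090%
Indonesia: 6.6% − (-0.92%) = 7.520%
Differential = 0.570% → 0.57%.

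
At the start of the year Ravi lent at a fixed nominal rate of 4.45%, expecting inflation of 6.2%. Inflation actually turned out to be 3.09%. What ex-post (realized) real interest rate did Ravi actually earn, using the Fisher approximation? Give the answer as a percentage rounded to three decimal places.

1.360%

Ex-post: 4.45% − 3.09% = 1.360%
So the realized real rate is 1.360%.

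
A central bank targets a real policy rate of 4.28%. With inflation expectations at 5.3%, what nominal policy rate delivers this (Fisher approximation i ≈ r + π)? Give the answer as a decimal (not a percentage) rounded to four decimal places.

0.0958

i ≈ r + π = 4.28% + 5.3% = 0.0958.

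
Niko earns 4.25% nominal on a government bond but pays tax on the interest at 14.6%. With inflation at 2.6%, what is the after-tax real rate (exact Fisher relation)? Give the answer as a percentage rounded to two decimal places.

1.00%

After-tax nominal return = 4.25% × (1 − 0.146) = 3.6295%.
1 + r = 1.036295 / 1.02600 = 1.010034
After-tax real rate = 1.010034 − 1 → 1.00%.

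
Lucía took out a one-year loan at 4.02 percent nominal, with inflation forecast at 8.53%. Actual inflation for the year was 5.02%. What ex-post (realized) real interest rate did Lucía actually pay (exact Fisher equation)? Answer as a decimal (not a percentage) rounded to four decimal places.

-0.0095

Ex-post: (1 + 0.0402)/(1 + 0.0502) − 1 = -0.9522%
So the realized real rate is -0.0095.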